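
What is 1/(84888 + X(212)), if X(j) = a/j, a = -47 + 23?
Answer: 53/4499058 ≈ 1.1780e-5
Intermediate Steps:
a = -24
X(j) = -24/j
1/(84888 + X(212)) = 1/(84888 - 24/212) = 1/(84888 - 24*1/212) = 1/(84888 - 6/53) = 1/(4499058/53) = 53/4499058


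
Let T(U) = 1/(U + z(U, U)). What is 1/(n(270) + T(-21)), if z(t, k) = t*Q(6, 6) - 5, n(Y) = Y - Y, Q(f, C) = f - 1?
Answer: -131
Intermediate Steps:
Q(f, C) = -1 + f
n(Y) = 0
z(t, k) = -5 + 5*t (z(t, k) = t*(-1 + 6) - 5 = t*5 - 5 = 5*t - 5 = -5 + 5*t)
T(U) = 1/(-5 + 6*U) (T(U) = 1/(U + (-5 + 5*U)) = 1/(-5 + 6*U))
1/(n(270) + T(-21)) = 1/(0 + 1/(-5 + 6*(-21))) = 1/(0 + 1/(-5 - 126)) = 1/(0 + 1/(-131)) = 1/(0 - 1/131) = 1/(-1/131) = -131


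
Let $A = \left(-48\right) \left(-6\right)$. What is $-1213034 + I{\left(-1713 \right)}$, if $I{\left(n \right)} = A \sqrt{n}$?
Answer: $-1213034 + 288 i \sqrt{1713} \approx -1.213 \cdot 10^{6} + 11920.0 i$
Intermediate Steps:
$A = 288$
$I{\left(n \right)} = 288 \sqrt{n}$
$-1213034 + I{\left(-1713 \right)} = -1213034 + 288 \sqrt{-1713} = -1213034 + 288 i \sqrt{1713}$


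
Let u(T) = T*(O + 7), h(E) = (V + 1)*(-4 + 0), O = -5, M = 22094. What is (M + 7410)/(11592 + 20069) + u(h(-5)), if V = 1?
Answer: -477072/31661 ≈ -15.068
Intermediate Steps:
h(E) = -8 (h(E) = (1 + 1)*(-4 + 0) = 2*(-4) = -8)
u(T) = 2*T (u(T) = T*(-5 + 7) = T*2 = 2*T)
(M + 7410)/(11592 + 20069) + u(h(-5)) = (22094 + 7410)/(11592 + 20069) + 2*(-8) = 29504/31661 - 16 = -477072/31661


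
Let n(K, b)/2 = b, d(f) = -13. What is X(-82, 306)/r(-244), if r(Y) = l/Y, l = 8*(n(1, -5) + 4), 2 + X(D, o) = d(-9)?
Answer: -305/4 ≈ -76.250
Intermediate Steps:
X(D, o) = -15 (X(D, o) = -2 - 13 = -15)
n(K, b) = 2*b
l = -48 (l = 8*(2*(-5) + 4) = 8*(-10 + 4) = 8*(-6) = -48)
r(Y) = -48/Y
X(-82, 306)/r(-244) = -15/((-48/(-244))) = -15/((-48*(-1/244))) = -15/12/61 = -15*61/12 = -305/4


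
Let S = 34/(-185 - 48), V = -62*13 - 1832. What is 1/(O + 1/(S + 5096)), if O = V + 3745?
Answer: 1187334/1314378971 ≈ 0.00090334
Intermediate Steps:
V = -2638 (V = -806 - 1832 = -2638)
S = -34/233 (S = 34/(-233) = -1/233*34 = -34/233 ≈ -0.14592)
O = 1107 (O = -2638 + 3745 = 1107)
1/(O + 1/(S + 5096)) = 1/(1107 + 1/(-34/233 + 5096)) = 1/(1107 + 1/(1187334/233)) = 1/(1107 + 233/1187334) = 1/(1314378971/1187334) = 1187334/1314378971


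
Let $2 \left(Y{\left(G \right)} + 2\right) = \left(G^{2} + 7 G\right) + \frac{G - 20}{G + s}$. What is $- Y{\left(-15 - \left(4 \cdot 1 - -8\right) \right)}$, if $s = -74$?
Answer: $- \frac{54183}{202} \approx -268.23$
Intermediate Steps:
$Y{\left(G \right)} = -2 + \frac{G^{2}}{2} + \frac{7 G}{2} + \frac{-20 + G}{2 \left(-74 + G\right)}$ ($Y{\left(G \right)} = -2 + \frac{\left(G^{2} + 7 G\right) + \frac{G - 20}{G - 74}}{2} = -2 + \frac{\left(G^{2} + 7 G\right) + \frac{-20 + G}{-74 + G}}{2} = -2 + \frac{G^{2} + 7 G + \frac{-20 + G}{-74 + G}}{2} = -2 + \left(\frac{G^{2}}{2} + \frac{7 G}{2} + \frac{-20 + G}{2 \left(-74 + G\right)}\right) = -2 + \frac{G^{2}}{2} + \frac{7 G}{2} + \frac{-20 + G}{2 \left(-74 + G\right)}$)
$- Y{\left(-15 - \left(4 \cdot 1 - -8\right) \right)} = - \frac{276 + \left(-15 - \left(4 \cdot 1 - -8\right)\right)^{3} - 521 \left(-15 - \left(4 \cdot 1 - -8\right)\right) - 67 \left(-15 - \left(4 \cdot 1 - -8\right)\right)^{2}}{2 \left(-74 - \left(15 + 4 + 8\right)\right)} = - \frac{276 + \left(-15 - \left(4 + 8\right)\right)^{3} - 521 \left(-15 - \left(4 + 8\right)\right) - 67 \left(-15 - \left(4 + 8\right)\right)^{2}}{2 \left(-74 - 27\right)} = - \frac{276 + \left(-15 - 12\right)^{3} - 521 \left(-15 - 12\right) - 67 \left(-15 - 12\right)^{2}}{2 \left(-74 - 27\right)} = - \frac{276 + \left(-27\right)^{3} - -14067 - 67 \left(-27\right)^{2}}{2 \left(-74 - 27\right)} = - \frac{276 - 19683 + 14067 - 48843}{2 \left(-101\right)} = - \frac{\left(-1\right) \left(276 - 19683 + 14067 - 48843\right)}{2 \cdot 101} = - \frac{\left(-1\right) \left(-54183\right)}{2 \cdot 101} = \left(-1\right) \frac{54183}{202} = - \frac{54183}{202}$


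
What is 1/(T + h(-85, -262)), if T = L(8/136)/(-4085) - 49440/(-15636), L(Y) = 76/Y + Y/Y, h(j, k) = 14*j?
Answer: -5322755/6318933029 ≈ -0.00084235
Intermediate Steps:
L(Y) = 1 + 76/Y (L(Y) = 76/Y + 1 = 1 + 76/Y)
T = 15145421/5322755 (T = ((76 + 8/136)/((8/136)))/(-4085) - 49440/(-15636) = ((76 + 8*(1/136))/((8*(1/136))))*(-1/4085) - 49440*(-1/15636) = ((76 + 1/17)/(1/17))*(-1/4085) + 4120/1303 = (17*(1293/17))*(-1/4085) + 4120/1303 = 1293*(-1/4085) + 4120/1303 = -1293/4085 + 4120/1303 = 15145421/5322755 ≈ 2.8454)
1/(T + h(-85, -262)) = 1/(15145421/5322755 + 14*(-85)) = 1/(15145421/5322755 - 1190) = 1/(-6318933029/5322755) = -5322755/6318933029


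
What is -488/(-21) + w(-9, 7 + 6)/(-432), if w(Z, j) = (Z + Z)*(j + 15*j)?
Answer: 670/21 ≈ 31.905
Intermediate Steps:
w(Z, j) = 32*Z*j (w(Z, j) = (2*Z)*(16*j) = 32*Z*j)
-488/(-21) + w(-9, 7 + 6)/(-432) = -488/(-21) + (32*(-9)*(7 + 6))/(-432) = -488*(-1/21) + (32*(-9)*13)*(-1/432) = 488/21 - 3744*(-1/432) = 488/21 + 26/3 = 670/21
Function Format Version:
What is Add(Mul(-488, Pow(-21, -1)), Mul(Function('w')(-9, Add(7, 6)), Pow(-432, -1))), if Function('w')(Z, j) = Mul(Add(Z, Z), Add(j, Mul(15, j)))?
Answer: Rational(670, 21) ≈ 31.905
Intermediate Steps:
Function('w')(Z, j) = Mul(32, Z, j) (Function('w')(Z, j) = Mul(Mul(2, Z), Mul(16, j)) = Mul(32, Z, j))
Add(Mul(-488, Pow(-21, -1)), Mul(Function('w')(-9, Add(7, 6)), Pow(-432, -1))) = Add(Mul(-488, Pow(-21, -1)), Mul(Mul(32, -9, Add(7, 6)), Pow(-432, -1))) = Add(Mul(-488, Rational(-1, 21)), Mul(Mul(32, -9, 13), Rational(-1, 432))) = Add(Rational(488, 21), Mul(-3744, Rational(-1, 432))) = Add(Rational(488, 21), Rational(26, 3)) = Rational(670, 21)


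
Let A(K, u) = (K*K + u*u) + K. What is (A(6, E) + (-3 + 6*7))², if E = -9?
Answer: 26244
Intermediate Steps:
A(K, u) = K + K² + u² (A(K, u) = (K² + u²) + K = K + K² + u²)
(A(6, E) + (-3 + 6*7))² = ((6 + 6² + (-9)²) + (-3 + 6*7))² = ((6 + 36 + 81) + (-3 + 42))² = (123 + 39)² = 162² = 26244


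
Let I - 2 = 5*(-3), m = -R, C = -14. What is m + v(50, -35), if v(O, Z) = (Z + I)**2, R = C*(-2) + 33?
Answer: 2243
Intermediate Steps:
R = 61 (R = -14*(-2) + 33 = 28 + 33 = 61)
m = -61 (m = -1*61 = -61)
I = -13 (I = 2 + 5*(-3) = 2 - 15 = -13)
v(O, Z) = (-13 + Z)**2 (v(O, Z) = (Z - 13)**2 = (-13 + Z)**2)
m + v(50, -35) = -61 + (-13 - 35)**2 = -61 + (-48)**2 = -61 + 2304 = 2243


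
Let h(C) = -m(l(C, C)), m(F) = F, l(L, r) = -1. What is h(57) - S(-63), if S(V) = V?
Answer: 64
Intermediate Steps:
h(C) = 1 (h(C) = -1*(-1) = 1)
h(57) - S(-63) = 1 - 1*(-63) = 1 + 63 = 64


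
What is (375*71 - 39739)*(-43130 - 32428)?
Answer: 990867612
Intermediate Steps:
(375*71 - 39739)*(-43130 - 32428) = (26625 - 39739)*(-75558) = -13114*(-75558) = 990867612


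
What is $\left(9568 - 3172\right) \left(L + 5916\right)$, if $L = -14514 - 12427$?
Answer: $-134475900$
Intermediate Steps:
$L = -26941$ ($L = -14514 - 12427 = -26941$)
$\left(9568 - 3172\right) \left(L + 5916\right) = \left(9568 - 3172\right) \left(-26941 + 5916\right) = 6396 \left(-21025\right) = -134475900$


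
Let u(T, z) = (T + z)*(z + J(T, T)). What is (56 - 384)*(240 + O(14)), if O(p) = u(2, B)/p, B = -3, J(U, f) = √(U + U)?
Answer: -551204/7 ≈ -78743.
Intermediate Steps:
J(U, f) = √2*√U (J(U, f) = √(2*U) = √2*√U)
u(T, z) = (T + z)*(z + √2*√T)
O(p) = 1/p (O(p) = ((-3)² + 2*(-3) + √2*2^(3/2) - 3*√2*√2)/p = (9 - 6 + √2*(2*√2) - 6)/p = (9 - 6 + 4 - 6)/p = 1/p)
(56 - 384)*(240 + O(14)) = (56 - 384)*(240 + 1/14) = -328*(240 + 1/14) = -328*3361/14 = -551204/7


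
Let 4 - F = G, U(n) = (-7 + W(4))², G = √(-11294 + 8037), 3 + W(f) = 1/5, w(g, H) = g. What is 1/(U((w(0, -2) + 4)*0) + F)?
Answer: 62525/8290626 + 625*I*√3257/8290626 ≈ 0.0075416 + 0.0043023*I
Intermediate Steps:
W(f) = -14/5 (W(f) = -3 + 1/5 = -3 + ⅕ = -14/5)
G = I*√3257 (G = √(-3257) = I*√3257 ≈ 57.07*I)
U(n) = 2401/25 (U(n) = (-7 - 14/5)² = (-49/5)² = 2401/25)
F = 4 - I*√3257 ≈ 4.0 - 57.07*I
1/(U((w(0, -2) + 4)*0) + F) = 1/(2401/25 + (4 - I*√3257)) = 1/(2501/25 - I*√3257)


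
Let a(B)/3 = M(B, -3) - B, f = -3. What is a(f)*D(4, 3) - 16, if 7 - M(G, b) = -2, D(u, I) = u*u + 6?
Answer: 776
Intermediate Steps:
D(u, I) = 6 + u² (D(u, I) = u² + 6 = 6 + u²)
M(G, b) = 9 (M(G, b) = 7 - 1*(-2) = 7 + 2 = 9)
a(B) = 27 - 3*B (a(B) = 3*(9 - B) = 27 - 3*B)
a(f)*D(4, 3) - 16 = (27 - 3*(-3))*(6 + 4²) - 16 = (27 + 9)*(6 + 16) - 16 = 36*22 - 16 = 792 - 16 = 776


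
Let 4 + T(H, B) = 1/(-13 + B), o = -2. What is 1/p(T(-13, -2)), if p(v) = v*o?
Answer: 15/122 ≈ 0.12295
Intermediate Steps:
T(H, B) = -4 + 1/(-13 + B)
p(v) = -2*v (p(v) = v*(-2) = -2*v)
1/p(T(-13, -2)) = 1/(-2*(53 - 4*(-2))/(-13 - 2)) = 1/(-2*(53 + 8)/(-15)) = 1/(-(-2)*61/15) = 1/(-2*(-61/15)) = 1/(122/15) = 15/122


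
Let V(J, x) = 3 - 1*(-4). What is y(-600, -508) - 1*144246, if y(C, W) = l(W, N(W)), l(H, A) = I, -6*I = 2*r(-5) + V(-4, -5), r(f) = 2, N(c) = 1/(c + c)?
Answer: -865487/6 ≈ -1.4425e+5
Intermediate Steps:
V(J, x) = 7 (V(J, x) = 3 + 4 = 7)
N(c) = 1/(2*c)
I = -11/6 (I = -(2*2 + 7)/6 = -(4 + 7)/6 = -⅙*11 = -11/6 ≈ -1.8333)
l(H, A) = -11/6
y(C, W) = -11/6
y(-600, -508) - 1*144246 = -11/6 - 1*144246 = -11/6 - 144246 = -865487/6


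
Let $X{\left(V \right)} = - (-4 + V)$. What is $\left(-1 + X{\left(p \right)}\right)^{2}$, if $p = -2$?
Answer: $25$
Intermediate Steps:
$X{\left(V \right)} = 4 - V$
$\left(-1 + X{\left(p \right)}\right)^{2} = \left(-1 + \left(4 - -2\right)\right)^{2} = \left(-1 + \left(4 + 2\right)\right)^{2} = \left(-1 + 6\right)^{2} = 5^{2} = 25$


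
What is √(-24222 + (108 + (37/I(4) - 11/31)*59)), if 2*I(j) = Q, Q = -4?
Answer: I*√96970418/62 ≈ 158.83*I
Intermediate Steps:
I(j) = -2 (I(j) = (½)*(-4) = -2)
√(-24222 + (108 + (37/I(4) - 11/31)*59)) = √(-24222 + (108 + (37/(-2) - 11/31)*59)) = √(-24222 + (108 + (37*(-½) - 11*1/31)*59)) = √(-24222 + (108 + (-37/2 - 11/31)*59)) = √(-24222 + (108 - 1169/62*59)) = √(-24222 + (108 - 68971/62)) = √(-24222 - 62275/62) = √(-1564039/62) = I*√96970418/62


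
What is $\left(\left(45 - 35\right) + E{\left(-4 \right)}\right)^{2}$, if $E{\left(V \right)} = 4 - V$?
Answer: $324$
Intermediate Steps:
$\left(\left(45 - 35\right) + E{\left(-4 \right)}\right)^{2} = \left(\left(45 - 35\right) + \left(4 - -4\right)\right)^{2} = \left(10 + \left(4 + 4\right)\right)^{2} = \left(10 + 8\right)^{2} = 18^{2} = 324$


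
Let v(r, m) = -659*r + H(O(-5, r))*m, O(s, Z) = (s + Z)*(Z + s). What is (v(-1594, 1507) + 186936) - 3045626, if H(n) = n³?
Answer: 25188600290812412526063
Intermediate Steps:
O(s, Z) = (Z + s)² (O(s, Z) = (Z + s)*(Z + s) = (Z + s)²)
v(r, m) = -659*r + m*(-5 + r)⁶ (v(r, m) = -659*r + ((r - 5)²)³*m = -659*r + ((-5 + r)²)³*m = -659*r + (-5 + r)⁶*m = -659*r + m*(-5 + r)⁶)
(v(-1594, 1507) + 186936) - 3045626 = ((-659*(-1594) + 1507*(-5 - 1594)⁶) + 186936) - 3045626 = ((1050446 + 1507*(-1599)⁶) + 186936) - 3045626 = ((1050446 + 1507*16714399662118390401) + 186936) - 3045626 = ((1050446 + 25188600290812414334307) + 186936) - 3045626 = (25188600290812415384753 + 186936) - 3045626 = 25188600290812415571689 - 3045626 = 25188600290812412526063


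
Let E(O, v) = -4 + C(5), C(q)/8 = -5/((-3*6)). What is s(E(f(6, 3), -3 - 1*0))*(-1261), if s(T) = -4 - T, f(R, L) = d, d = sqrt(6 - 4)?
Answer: 25220/9 ≈ 2802.2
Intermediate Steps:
d = sqrt(2) ≈ 1.4142
C(q) = 20/9 (C(q) = 8*(-5/((-3*6))) = 8*(-5/(-18)) = 8*(-5*(-1/18)) = 8*(5/18) = 20/9)
f(R, L) = sqrt(2)
E(O, v) = -16/9 (E(O, v) = -4 + 20/9 = -16/9)
s(E(f(6, 3), -3 - 1*0))*(-1261) = (-4 - 1*(-16/9))*(-1261) = (-4 + 16/9)*(-1261) = -20/9*(-1261) = 25220/9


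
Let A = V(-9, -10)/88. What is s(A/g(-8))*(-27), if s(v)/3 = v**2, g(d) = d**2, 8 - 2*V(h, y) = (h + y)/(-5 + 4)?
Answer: -81/1048576 ≈ -7.7248e-5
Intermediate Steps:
V(h, y) = 4 + h/2 + y/2 (V(h, y) = 4 - (h + y)/(2*(-5 + 4)) = 4 - (h + y)/(2*(-1)) = 4 - (h + y)*(-1)/2 = 4 - (-h - y)/2 = 4 + (h/2 + y/2) = 4 + h/2 + y/2)
A = -1/16 (A = (4 + (1/2)*(-9) + (1/2)*(-10))/88 = (4 - 9/2 - 5)*(1/88) = -11/2*1/88 = -1/16 ≈ -0.062500)
s(v) = 3*v**2
s(A/g(-8))*(-27) = (3*(-1/(16*((-8)**2)))**2)*(-27) = (3*(-1/16/64)**2)*(-27) = (3*(-1/16*1/64)**2)*(-27) = (3*(-1/1024)**2)*(-27) = (3*(1/1048576))*(-27) = (3/1048576)*(-27) = -81/1048576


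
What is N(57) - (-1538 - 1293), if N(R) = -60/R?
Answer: 53769/19 ≈ 2829.9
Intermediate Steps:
N(57) - (-1538 - 1293) = -60/57 - (-1538 - 1293) = -60*1/57 - 1*(-2831) = -20/19 + 2831 = 53769/19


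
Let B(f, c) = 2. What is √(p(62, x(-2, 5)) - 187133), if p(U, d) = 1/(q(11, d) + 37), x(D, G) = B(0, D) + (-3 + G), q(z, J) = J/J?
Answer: 3*I*√30024446/38 ≈ 432.59*I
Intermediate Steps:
q(z, J) = 1
x(D, G) = -1 + G (x(D, G) = 2 + (-3 + G) = -1 + G)
p(U, d) = 1/38 (p(U, d) = 1/(1 + 37) = 1/38)
√(p(62, x(-2, 5)) - 187133) = √(1/38 - 187133) = √(-7111053/38) = 3*I*√30024446/38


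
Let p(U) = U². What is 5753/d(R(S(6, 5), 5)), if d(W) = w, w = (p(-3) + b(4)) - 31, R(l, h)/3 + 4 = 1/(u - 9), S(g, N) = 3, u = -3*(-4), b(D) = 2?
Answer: -5753/20 ≈ -287.65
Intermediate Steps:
u = 12
R(l, h) = -11 (R(l, h) = -12 + 3/(12 - 9) = -12 + 3/3 = -12 + 3*(⅓) = -12 + 1 = -11)
w = -20 (w = ((-3)² + 2) - 31 = (9 + 2) - 31 = 11 - 31 = -20)
d(W) = -20
5753/d(R(S(6, 5), 5)) = 5753/(-20) = 5753*(-1/20) = -5753/20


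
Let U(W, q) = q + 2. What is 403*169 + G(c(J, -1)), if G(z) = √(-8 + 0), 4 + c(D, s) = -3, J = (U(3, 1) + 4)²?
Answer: 68107 + 2*I*√2 ≈ 68107.0 + 2.8284*I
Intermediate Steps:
U(W, q) = 2 + q
J = 49 (J = ((2 + 1) + 4)² = (3 + 4)² = 7² = 49)
c(D, s) = -7 (c(D, s) = -4 - 3 = -7)
G(z) = 2*I*√2 (G(z) = √(-8) = 2*I*√2)
403*169 + G(c(J, -1)) = 403*169 + 2*I*√2 = 68107 + 2*I*√2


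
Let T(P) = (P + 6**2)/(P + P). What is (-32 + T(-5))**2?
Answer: 123201/100 ≈ 1232.0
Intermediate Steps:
T(P) = (36 + P)/(2*P) (T(P) = (P + 36)/((2*P)) = (36 + P)*(1/(2*P)) = (36 + P)/(2*P))
(-32 + T(-5))**2 = (-32 + (1/2)*(36 - 5)/(-5))**2 = (-32 + (1/2)*(-1/5)*31)**2 = (-32 - 31/10)**2 = (-351/10)**2 = 123201/100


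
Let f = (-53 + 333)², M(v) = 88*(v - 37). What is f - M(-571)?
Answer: 131904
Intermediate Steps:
M(v) = -3256 + 88*v (M(v) = 88*(-37 + v) = -3256 + 88*v)
f = 78400 (f = 280² = 78400)
f - M(-571) = 78400 - (-3256 + 88*(-571)) = 78400 - (-3256 - 50248) = 78400 - 1*(-53504) = 78400 + 53504 = 131904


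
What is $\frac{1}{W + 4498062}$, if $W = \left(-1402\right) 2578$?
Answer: $\frac{1}{883706} \approx 1.1316 \cdot 10^{-6}$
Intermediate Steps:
$W = -3614356$
$\frac{1}{W + 4498062} = \frac{1}{-3614356 + 4498062} = \frac{1}{883706}$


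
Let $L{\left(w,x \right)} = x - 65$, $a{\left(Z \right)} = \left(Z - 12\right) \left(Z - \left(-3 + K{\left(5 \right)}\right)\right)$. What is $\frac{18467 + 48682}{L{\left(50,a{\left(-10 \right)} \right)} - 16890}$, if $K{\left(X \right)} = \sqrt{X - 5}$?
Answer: $- \frac{67149}{16801} \approx -3.9967$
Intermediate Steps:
$K{\left(X \right)} = \sqrt{-5 + X}$
$a{\left(Z \right)} = \left(-12 + Z\right) \left(3 + Z\right)$ ($a{\left(Z \right)} = \left(Z - 12\right) \left(Z + \left(3 - \sqrt{-5 + 5}\right)\right) = \left(-12 + Z\right) \left(Z + \left(3 - \sqrt{0}\right)\right) = \left(-12 + Z\right) \left(Z + \left(3 - 0\right)\right) = \left(-12 + Z\right) \left(Z + \left(3 + 0\right)\right) = \left(-12 + Z\right) \left(Z + 3\right) = \left(-12 + Z\right) \left(3 + Z\right)$)
$L{\left(w,x \right)} = -65 + x$
$\frac{18467 + 48682}{L{\left(50,a{\left(-10 \right)} \right)} - 16890} = \frac{18467 + 48682}{\left(-65 - \left(-54 - 100\right)\right) - 16890} = \frac{67149}{\left(-65 + \left(-36 + 100 + 90\right)\right) - 16890} = \frac{67149}{\left(-65 + 154\right) - 16890} = \frac{67149}{89 - 16890} = \frac{67149}{-16801} = 67149 \left(- \frac{1}{16801}\right) = - \frac{67149}{16801}$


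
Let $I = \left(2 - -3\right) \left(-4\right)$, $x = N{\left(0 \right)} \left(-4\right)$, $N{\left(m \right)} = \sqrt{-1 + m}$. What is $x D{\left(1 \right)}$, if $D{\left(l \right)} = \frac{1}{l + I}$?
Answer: $\frac{4 i}{19} \approx 0.21053 i$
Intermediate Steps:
$x = - 4 i$ ($x = \sqrt{-1 + 0} \left(-4\right) = \sqrt{-1} \left(-4\right) = i \left(-4\right) = - 4 i \approx - 4.0 i$)
$I = -20$ ($I = \left(2 + 3\right) \left(-4\right) = 5 \left(-4\right) = -20$)
$D{\left(l \right)} = \frac{1}{-20 + l}$ ($D{\left(l \right)} = \frac{1}{l - 20} = \frac{1}{-20 + l}$)
$x D{\left(1 \right)} = \frac{\left(-4\right) i}{-20 + 1} = \frac{\left(-4\right) i}{-19} = - 4 i \left(- \frac{1}{19}\right) = \frac{4 i}{19}$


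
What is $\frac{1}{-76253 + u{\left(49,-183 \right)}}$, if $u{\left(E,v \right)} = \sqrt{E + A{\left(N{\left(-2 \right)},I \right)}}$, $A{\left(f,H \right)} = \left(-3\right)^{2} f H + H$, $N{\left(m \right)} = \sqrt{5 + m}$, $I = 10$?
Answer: $- \frac{1}{76253 - \sqrt{59 + 90 \sqrt{3}}} \approx -1.3117 \cdot 10^{-5}$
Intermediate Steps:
$A{\left(f,H \right)} = H + 9 H f$ ($A{\left(f,H \right)} = 9 f H + H = 9 H f + H = H + 9 H f$)
$u{\left(E,v \right)} = \sqrt{10 + E + 90 \sqrt{3}}$ ($u{\left(E,v \right)} = \sqrt{E + 10 \left(1 + 9 \sqrt{5 - 2}\right)} = \sqrt{E + 10 \left(1 + 9 \sqrt{3}\right)} = \sqrt{E + \left(10 + 90 \sqrt{3}\right)} = \sqrt{10 + E + 90 \sqrt{3}}$)
$\frac{1}{-76253 + u{\left(49,-183 \right)}} = \frac{1}{-76253 + \sqrt{10 + 49 + 90 \sqrt{3}}} = \frac{1}{-76253 + \sqrt{59 + 90 \sqrt{3}}}$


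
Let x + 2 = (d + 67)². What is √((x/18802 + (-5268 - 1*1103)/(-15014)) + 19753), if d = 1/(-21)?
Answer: √173551011989261748063754/2964078894 ≈ 140.55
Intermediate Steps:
d = -1/21 ≈ -0.047619
x = 1975954/441 (x = -2 + (-1/21 + 67)² = -2 + (1406/21)² = -2 + 1976836/441 = 1975954/441 ≈ 4480.6)
√((x/18802 + (-5268 - 1*1103)/(-15014)) + 19753) = √(((1975954/441)/18802 + (-5268 - 1*1103)/(-15014)) + 19753) = √(((1975954/441)*(1/18802) + (-5268 - 1103)*(-1/15014)) + 19753) = √((987977/4145841 - 6371*(-1/15014)) + 19753) = √((987977/4145841 + 6371/15014) + 19753) = √(41246639689/62245656774 + 19753) = √(1229579704896511/62245656774) = √173551011989261748063754/2964078894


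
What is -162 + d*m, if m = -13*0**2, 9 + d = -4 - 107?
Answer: -162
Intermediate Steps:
d = -120 (d = -9 + (-4 - 107) = -9 - 111 = -120)
m = 0 (m = -13*0 = 0)
-162 + d*m = -162 - 120*0 = -162 + 0 = -162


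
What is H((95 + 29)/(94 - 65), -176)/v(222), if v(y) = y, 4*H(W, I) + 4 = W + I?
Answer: -637/3219 ≈ -0.19789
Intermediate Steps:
H(W, I) = -1 + I/4 + W/4 (H(W, I) = -1 + (W + I)/4 = -1 + (I + W)/4 = -1 + (I/4 + W/4) = -1 + I/4 + W/4)
H((95 + 29)/(94 - 65), -176)/v(222) = (-1 + (¼)*(-176) + ((95 + 29)/(94 - 65))/4)/222 = (-1 - 44 + (124/29)/4)*(1/222) = (-1 - 44 + (124*(1/29))/4)*(1/222) = (-1 - 44 + (¼)*(124/29))*(1/222) = (-1 - 44 + 31/29)*(1/222) = -1274/29*1/222 = -637/3219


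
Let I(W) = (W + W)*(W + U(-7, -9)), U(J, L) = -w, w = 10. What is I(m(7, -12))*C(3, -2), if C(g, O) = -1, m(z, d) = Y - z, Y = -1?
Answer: -288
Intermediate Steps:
m(z, d) = -1 - z
U(J, L) = -10 (U(J, L) = -1*10 = -10)
I(W) = 2*W*(-10 + W) (I(W) = (W + W)*(W - 10) = (2*W)*(-10 + W) = 2*W*(-10 + W))
I(m(7, -12))*C(3, -2) = (2*(-1 - 1*7)*(-10 + (-1 - 1*7)))*(-1) = (2*(-1 - 7)*(-10 + (-1 - 7)))*(-1) = (2*(-8)*(-10 - 8))*(-1) = (2*(-8)*(-18))*(-1) = 288*(-1) = -288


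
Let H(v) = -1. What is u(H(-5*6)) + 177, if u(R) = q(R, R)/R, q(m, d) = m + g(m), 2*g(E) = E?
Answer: 357/2 ≈ 178.50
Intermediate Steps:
g(E) = E/2
q(m, d) = 3*m/2 (q(m, d) = m + m/2 = 3*m/2)
u(R) = 3/2 (u(R) = (3*R/2)/R = 3/2)
u(H(-5*6)) + 177 = 3/2 + 177 = 357/2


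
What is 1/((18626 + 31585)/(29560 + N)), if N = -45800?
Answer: -2320/7173 ≈ -0.32344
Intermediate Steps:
1/((18626 + 31585)/(29560 + N)) = 1/((18626 + 31585)/(29560 - 45800)) = 1/(50211/(-16240)) = 1/(50211*(-1/16240)) = 1/(-7173/2320) = -2320/7173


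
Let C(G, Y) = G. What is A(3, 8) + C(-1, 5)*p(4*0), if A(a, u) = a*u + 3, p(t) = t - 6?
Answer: 33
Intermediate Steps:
p(t) = -6 + t
A(a, u) = 3 + a*u
A(3, 8) + C(-1, 5)*p(4*0) = (3 + 3*8) - (-6 + 4*0) = (3 + 24) - (-6 + 0) = 27 - 1*(-6) = 27 + 6 = 33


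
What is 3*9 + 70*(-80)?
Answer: -5573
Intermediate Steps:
3*9 + 70*(-80) = 27 - 5600 = -5573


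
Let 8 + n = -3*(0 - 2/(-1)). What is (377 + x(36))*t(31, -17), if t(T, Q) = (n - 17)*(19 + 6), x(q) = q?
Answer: -320075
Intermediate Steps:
n = -14 (n = -8 - 3*(0 - 2/(-1)) = -8 - 3*(0 - 2*(-1)) = -8 - 3*(0 + 2) = -8 - 3*2 = -8 - 6 = -14)
t(T, Q) = -775 (t(T, Q) = (-14 - 17)*(19 + 6) = -31*25 = -775)
(377 + x(36))*t(31, -17) = (377 + 36)*(-775) = 413*(-775) = -320075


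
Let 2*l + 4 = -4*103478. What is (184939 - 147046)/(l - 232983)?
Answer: -12631/146647 ≈ -0.086132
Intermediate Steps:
l = -206958 (l = -2 + (-4*103478)/2 = -2 + (½)*(-413912) = -2 - 206956 = -206958)
(184939 - 147046)/(l - 232983) = (184939 - 147046)/(-206958 - 232983) = 37893/(-439941) = 37893*(-1/439941) = -12631/146647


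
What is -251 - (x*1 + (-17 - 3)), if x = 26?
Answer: -257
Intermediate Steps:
-251 - (x*1 + (-17 - 3)) = -251 - (26*1 + (-17 - 3)) = -251 - (26 - 20) = -251 - 1*6 = -251 - 6 = -257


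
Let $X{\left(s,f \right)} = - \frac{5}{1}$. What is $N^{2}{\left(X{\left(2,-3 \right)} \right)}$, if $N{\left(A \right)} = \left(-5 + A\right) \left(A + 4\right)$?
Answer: $100$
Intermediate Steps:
$X{\left(s,f \right)} = -5$ ($X{\left(s,f \right)} = \left(-5\right) 1 = -5$)
$N{\left(A \right)} = \left(-5 + A\right) \left(4 + A\right)$
$N^{2}{\left(X{\left(2,-3 \right)} \right)} = \left(-20 + \left(-5\right)^{2} - -5\right)^{2} = \left(-20 + 25 + 5\right)^{2} = 10^{2} = 100$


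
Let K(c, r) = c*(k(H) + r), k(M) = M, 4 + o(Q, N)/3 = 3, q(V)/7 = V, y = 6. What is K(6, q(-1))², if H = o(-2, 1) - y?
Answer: 9216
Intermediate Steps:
q(V) = 7*V
o(Q, N) = -3 (o(Q, N) = -12 + 3*3 = -12 + 9 = -3)
H = -9 (H = -3 - 1*6 = -3 - 6 = -9)
K(c, r) = c*(-9 + r)
K(6, q(-1))² = (6*(-9 + 7*(-1)))² = (6*(-9 - 7))² = (6*(-16))² = (-96)² = 9216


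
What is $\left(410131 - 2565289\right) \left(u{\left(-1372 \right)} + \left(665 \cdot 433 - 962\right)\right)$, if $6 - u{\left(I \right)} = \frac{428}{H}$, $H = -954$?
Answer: $- \frac{32780903125754}{53} \approx -6.1851 \cdot 10^{11}$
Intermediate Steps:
$u{\left(I \right)} = \frac{3076}{477}$ ($u{\left(I \right)} = 6 - \frac{428}{-954} = 6 - 428 \left(- \frac{1}{954}\right) = 6 - - \frac{214}{477} = 6 + \frac{214}{477} = \frac{3076}{477}$)
$\left(410131 - 2565289\right) \left(u{\left(-1372 \right)} + \left(665 \cdot 433 - 962\right)\right) = \left(410131 - 2565289\right) \left(\frac{3076}{477} + \left(665 \cdot 433 - 962\right)\right) = - 2155158 \left(\frac{3076}{477} + \left(287945 - 962\right)\right) = - 2155158 \left(\frac{3076}{477} + 286983\right) = \left(-2155158\right) \frac{136893967}{477} = - \frac{32780903125754}{53}$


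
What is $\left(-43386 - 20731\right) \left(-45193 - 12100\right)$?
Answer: $3673455281$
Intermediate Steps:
$\left(-43386 - 20731\right) \left(-45193 - 12100\right) = \left(-43386 - 20731\right) \left(-57293\right) = \left(-64117\right) \left(-57293\right) = 3673455281$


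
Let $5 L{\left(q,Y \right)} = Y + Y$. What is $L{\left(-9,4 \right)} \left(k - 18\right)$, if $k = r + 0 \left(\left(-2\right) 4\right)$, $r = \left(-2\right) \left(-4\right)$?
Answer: $-16$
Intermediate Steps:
$L{\left(q,Y \right)} = \frac{2 Y}{5}$ ($L{\left(q,Y \right)} = \frac{Y + Y}{5} = \frac{2 Y}{5}$)
$r = 8$
$k = 8$ ($k = 8 + 0 \left(\left(-2\right) 4\right) = 8 + 0 \left(-8\right) = 8 + 0 = 8$)
$L{\left(-9,4 \right)} \left(k - 18\right) = \frac{2}{5} \cdot 4 \left(8 - 18\right) = \frac{8}{5} \left(-10\right) = -16$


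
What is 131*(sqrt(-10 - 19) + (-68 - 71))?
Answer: -18209 + 131*I*sqrt(29) ≈ -18209.0 + 705.46*I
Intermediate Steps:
131*(sqrt(-10 - 19) + (-68 - 71)) = 131*(sqrt(-29) - 139) = 131*(I*sqrt(29) - 139) = 131*(-139 + I*sqrt(29)) = -18209 + 131*I*sqrt(29)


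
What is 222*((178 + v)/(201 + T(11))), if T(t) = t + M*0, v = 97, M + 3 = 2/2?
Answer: 30525/106 ≈ 287.97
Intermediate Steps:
M = -2 (M = -3 + 2/2 = -3 + 2*(½) = -3 + 1 = -2)
T(t) = t (T(t) = t - 2*0 = t + 0 = t)
222*((178 + v)/(201 + T(11))) = 222*((178 + 97)/(201 + 11)) = 222*(275/212) = 30525/106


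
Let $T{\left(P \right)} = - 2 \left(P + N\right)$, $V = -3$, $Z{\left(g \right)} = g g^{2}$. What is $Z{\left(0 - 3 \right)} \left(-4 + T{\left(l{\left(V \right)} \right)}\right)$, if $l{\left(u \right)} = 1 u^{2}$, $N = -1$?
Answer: $540$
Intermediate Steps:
$Z{\left(g \right)} = g^{3}$
$l{\left(u \right)} = u^{2}$
$T{\left(P \right)} = 2 - 2 P$ ($T{\left(P \right)} = - 2 \left(P - 1\right) = - 2 \left(-1 + P\right) = 2 - 2 P$)
$Z{\left(0 - 3 \right)} \left(-4 + T{\left(l{\left(V \right)} \right)}\right) = \left(0 - 3\right)^{3} \left(-4 + \left(2 - 2 \left(-3\right)^{2}\right)\right) = \left(-3\right)^{3} \left(-4 + \left(2 - 18\right)\right) = - 27 \left(-4 + \left(2 - 18\right)\right) = - 27 \left(-4 - 16\right) = \left(-27\right) \left(-20\right) = 540$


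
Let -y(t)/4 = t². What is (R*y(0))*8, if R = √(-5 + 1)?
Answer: 0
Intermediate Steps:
y(t) = -4*t²
R = 2*I (R = √(-4) = 2*I ≈ 2.0*I)
(R*y(0))*8 = ((2*I)*(-4*0²))*8 = ((2*I)*(-4*0))*8 = ((2*I)*0)*8 = 0*8 = 0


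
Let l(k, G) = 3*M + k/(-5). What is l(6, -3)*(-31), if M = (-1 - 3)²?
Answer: -7254/5 ≈ -1450.8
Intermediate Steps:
M = 16 (M = (-4)² = 16)
l(k, G) = 48 - k/5 (l(k, G) = 3*16 + k/(-5) = 48 + k*(-⅕) = 48 - k/5)
l(6, -3)*(-31) = (48 - ⅕*6)*(-31) = (48 - 6/5)*(-31) = (234/5)*(-31) = -7254/5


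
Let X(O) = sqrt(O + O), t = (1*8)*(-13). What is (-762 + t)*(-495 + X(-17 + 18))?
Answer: 428670 - 866*sqrt(2) ≈ 4.2745e+5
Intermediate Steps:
t = -104 (t = 8*(-13) = -104)
X(O) = sqrt(2)*sqrt(O) (X(O) = sqrt(2*O) = sqrt(2)*sqrt(O))
(-762 + t)*(-495 + X(-17 + 18)) = (-762 - 104)*(-495 + sqrt(2)*sqrt(-17 + 18)) = -866*(-495 + sqrt(2)*sqrt(1)) = -866*(-495 + sqrt(2)*1) = -866*(-495 + sqrt(2)) = 428670 - 866*sqrt(2)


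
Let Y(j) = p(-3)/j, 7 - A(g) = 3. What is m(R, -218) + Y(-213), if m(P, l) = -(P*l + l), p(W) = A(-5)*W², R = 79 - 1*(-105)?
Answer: 2863418/71 ≈ 40330.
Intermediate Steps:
R = 184 (R = 79 + 105 = 184)
A(g) = 4 (A(g) = 7 - 1*3 = 7 - 3 = 4)
p(W) = 4*W²
m(P, l) = -l - P*l (m(P, l) = -(l + P*l) = -l - P*l)
Y(j) = 36/j (Y(j) = (4*(-3)²)/j = (4*9)/j = 36/j)
m(R, -218) + Y(-213) = -1*(-218)*(1 + 184) + 36/(-213) = -1*(-218)*185 + 36*(-1/213) = 40330 - 12/71 = 2863418/71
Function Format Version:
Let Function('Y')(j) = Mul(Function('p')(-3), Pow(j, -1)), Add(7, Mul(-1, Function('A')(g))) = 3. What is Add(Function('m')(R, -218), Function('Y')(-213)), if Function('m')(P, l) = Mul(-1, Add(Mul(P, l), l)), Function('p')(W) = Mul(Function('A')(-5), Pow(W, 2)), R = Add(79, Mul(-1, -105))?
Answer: Rational(2863418, 71) ≈ 40330.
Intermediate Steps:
R = 184 (R = Add(79, 105) = 184)
Function('A')(g) = 4 (Function('A')(g) = Add(7, Mul(-1, 3)) = Add(7, -3) = 4)
Function('p')(W) = Mul(4, Pow(W, 2))
Function('m')(P, l) = Add(Mul(-1, l), Mul(-1, P, l)) (Function('m')(P, l) = Mul(-1, Add(l, Mul(P, l))) = Add(Mul(-1, l), Mul(-1, P, l)))
Function('Y')(j) = Mul(36, Pow(j, -1)) (Function('Y')(j) = Mul(Mul(4, Pow(-3, 2)), Pow(j, -1)) = Mul(Mul(4, 9), Pow(j, -1)) = Mul(36, Pow(j, -1)))
Add(Function('m')(R, -218), Function('Y')(-213)) = Add(Mul(-1, -218, Add(1, 184)), Mul(36, Pow(-213, -1))) = Add(Mul(-1, -218, 185), Mul(36, Rational(-1, 213))) = Add(40330, Rational(-12, 71)) = Rational(2863418, 71)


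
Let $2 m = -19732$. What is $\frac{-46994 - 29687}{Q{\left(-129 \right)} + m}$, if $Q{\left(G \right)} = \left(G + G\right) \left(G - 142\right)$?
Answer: $- \frac{76681}{60052} \approx -1.2769$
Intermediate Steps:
$m = -9866$ ($m = \frac{1}{2} \left(-19732\right) = -9866$)
$Q{\left(G \right)} = 2 G \left(-142 + G\right)$
$\frac{-46994 - 29687}{Q{\left(-129 \right)} + m} = \frac{-46994 - 29687}{2 \left(-129\right) \left(-142 - 129\right) - 9866} = - \frac{76681}{2 \left(-129\right) \left(-271\right) - 9866} = - \frac{76681}{69918 - 9866} = - \frac{76681}{60052}$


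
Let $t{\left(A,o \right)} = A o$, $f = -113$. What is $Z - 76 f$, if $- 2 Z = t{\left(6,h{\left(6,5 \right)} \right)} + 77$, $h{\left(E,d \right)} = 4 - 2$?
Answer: $\frac{17087}{2} \approx 8543.5$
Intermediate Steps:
$h{\left(E,d \right)} = 2$
$Z = - \frac{89}{2}$ ($Z = - \frac{6 \cdot 2 + 77}{2} = - \frac{12 + 77}{2} = \left(- \frac{1}{2}\right) 89 = - \frac{89}{2} \approx -44.5$)
$Z - 76 f = - \frac{89}{2} - -8588 = - \frac{89}{2} + 8588 = \frac{17087}{2}$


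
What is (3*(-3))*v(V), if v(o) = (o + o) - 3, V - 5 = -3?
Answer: -9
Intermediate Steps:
V = 2 (V = 5 - 3 = 2)
v(o) = -3 + 2*o (v(o) = 2*o - 3 = -3 + 2*o)
(3*(-3))*v(V) = (3*(-3))*(-3 + 2*2) = -9*(-3 + 4) = -9*1 = -9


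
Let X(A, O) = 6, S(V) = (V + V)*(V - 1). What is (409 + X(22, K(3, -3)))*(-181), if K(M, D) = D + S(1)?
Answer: -75115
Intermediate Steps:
S(V) = 2*V*(-1 + V) (S(V) = (2*V)*(-1 + V) = 2*V*(-1 + V))
K(M, D) = D (K(M, D) = D + 2*1*(-1 + 1) = D + 2*1*0 = D + 0 = D)
(409 + X(22, K(3, -3)))*(-181) = (409 + 6)*(-181) = 415*(-181) = -75115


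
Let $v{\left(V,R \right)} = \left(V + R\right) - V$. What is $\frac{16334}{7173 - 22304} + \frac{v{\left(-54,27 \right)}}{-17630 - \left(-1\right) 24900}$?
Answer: $- \frac{118339643}{110002370} \approx -1.0758$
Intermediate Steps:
$v{\left(V,R \right)} = R$ ($v{\left(V,R \right)} = \left(R + V\right) - V = R$)
$\frac{16334}{7173 - 22304} + \frac{v{\left(-54,27 \right)}}{-17630 - \left(-1\right) 24900} = \frac{16334}{7173 - 22304} + \frac{27}{-17630 - \left(-1\right) 24900} = \frac{16334}{-15131} + \frac{27}{-17630 - -24900} = 16334 \left(- \frac{1}{15131}\right) + \frac{27}{-17630 + 24900} = - \frac{16334}{15131} + \frac{27}{7270} = - \frac{118339643}{110002370}$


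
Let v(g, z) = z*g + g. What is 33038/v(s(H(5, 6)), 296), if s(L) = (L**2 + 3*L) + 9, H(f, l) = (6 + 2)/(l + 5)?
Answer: 363418/38259 ≈ 9.4989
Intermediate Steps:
H(f, l) = 8/(5 + l)
s(L) = 9 + L**2 + 3*L
v(g, z) = g + g*z (v(g, z) = g*z + g = g + g*z)
33038/v(s(H(5, 6)), 296) = 33038/(((9 + (8/(5 + 6))**2 + 3*(8/(5 + 6)))*(1 + 296))) = 33038/(((9 + (8/11)**2 + 3*(8/11))*297)) = 33038/(((9 + 64/121 + 24/11)*297)) = 33038/(((1417/121)*297)) = 33038/(38259/11) = 33038*(11/38259) = 363418/38259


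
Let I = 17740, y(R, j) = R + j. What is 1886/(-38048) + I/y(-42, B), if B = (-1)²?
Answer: -8232303/19024 ≈ -432.73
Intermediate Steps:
B = 1
1886/(-38048) + I/y(-42, B) = 1886/(-38048) + 17740/(-42 + 1) = 1886*(-1/38048) + 17740/(-41) = -23/464 + 17740*(-1/41) = -23/464 - 17740/41 = -8232303/19024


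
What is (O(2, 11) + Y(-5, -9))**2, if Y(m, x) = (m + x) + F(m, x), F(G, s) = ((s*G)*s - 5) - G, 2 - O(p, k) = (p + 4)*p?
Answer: 184041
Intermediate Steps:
O(p, k) = 2 - p*(4 + p) (O(p, k) = 2 - (p + 4)*p = 2 - (4 + p)*p = 2 - p*(4 + p))
F(G, s) = -5 - G + G*s**2 (F(G, s) = ((G*s)*s - 5) - G = (G*s**2 - 5) - G = (-5 + G*s**2) - G = -5 - G + G*s**2)
Y(m, x) = -5 + x + m*x**2 (Y(m, x) = (m + x) + (-5 - m + m*x**2) = -5 + x + m*x**2)
(O(2, 11) + Y(-5, -9))**2 = ((2 - 1*2**2 - 4*2) + (-5 - 9 - 5*(-9)**2))**2 = ((2 - 1*4 - 8) + (-5 - 9 - 5*81))**2 = ((2 - 4 - 8) + (-5 - 9 - 405))**2 = (-10 - 419)**2 = (-429)**2 = 184041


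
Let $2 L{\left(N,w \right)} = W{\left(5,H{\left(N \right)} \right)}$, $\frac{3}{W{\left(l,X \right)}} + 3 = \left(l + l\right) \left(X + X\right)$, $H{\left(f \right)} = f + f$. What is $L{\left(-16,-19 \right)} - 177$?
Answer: $- \frac{227625}{1286} \approx -177.0$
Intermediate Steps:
$H{\left(f \right)} = 2 f$
$W{\left(l,X \right)} = \frac{3}{-3 + 4 X l}$ ($W{\left(l,X \right)} = \frac{3}{-3 + \left(l + l\right) \left(X + X\right)} = \frac{3}{-3 + 2 l 2 X} = \frac{3}{-3 + 4 X l}$)
$L{\left(N,w \right)} = \frac{3}{2 \left(-3 + 40 N\right)}$ ($L{\left(N,w \right)} = \frac{3 \frac{1}{-3 + 4 \cdot 2 N 5}}{2} = \frac{3 \frac{1}{-3 + 40 N}}{2} = \frac{3}{2 \left(-3 + 40 N\right)}$)
$L{\left(-16,-19 \right)} - 177 = \frac{3}{2 \left(-3 + 40 \left(-16\right)\right)} - 177 = \frac{3}{2 \left(-3 - 640\right)} - 177 = \frac{3}{2 \left(-643\right)} - 177 = \frac{3}{2} \left(- \frac{1}{643}\right) - 177 = - \frac{3}{1286} - 177 = - \frac{227625}{1286}$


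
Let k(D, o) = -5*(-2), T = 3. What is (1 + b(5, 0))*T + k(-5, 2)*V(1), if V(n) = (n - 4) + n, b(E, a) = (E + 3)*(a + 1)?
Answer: 7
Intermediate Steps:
b(E, a) = (1 + a)*(3 + E) (b(E, a) = (3 + E)*(1 + a) = (1 + a)*(3 + E))
k(D, o) = 10
V(n) = -4 + 2*n (V(n) = (-4 + n) + n = -4 + 2*n)
(1 + b(5, 0))*T + k(-5, 2)*V(1) = (1 + (3 + 5 + 3*0 + 5*0))*3 + 10*(-4 + 2*1) = (1 + (3 + 5 + 0 + 0))*3 + 10*(-4 + 2) = (1 + 8)*3 + 10*(-2) = 9*3 - 20 = 27 - 20 = 7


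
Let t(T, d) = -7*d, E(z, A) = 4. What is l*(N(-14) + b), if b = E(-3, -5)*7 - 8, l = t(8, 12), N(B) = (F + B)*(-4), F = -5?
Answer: -8064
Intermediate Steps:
N(B) = 20 - 4*B (N(B) = (-5 + B)*(-4) = 20 - 4*B)
l = -84 (l = -7*12 = -84)
b = 20 (b = 4*7 - 8 = 28 - 8 = 20)
l*(N(-14) + b) = -84*((20 - 4*(-14)) + 20) = -84*((20 + 56) + 20) = -84*(76 + 20) = -84*96 = -8064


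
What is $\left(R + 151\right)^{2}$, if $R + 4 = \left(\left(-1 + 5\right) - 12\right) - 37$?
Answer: $10404$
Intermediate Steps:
$R = -49$ ($R = -4 + \left(\left(\left(-1 + 5\right) - 12\right) - 37\right) = -4 + \left(\left(4 - 12\right) - 37\right) = -4 - 45 = -49$)
$\left(R + 151\right)^{2} = \left(-49 + 151\right)^{2} = 102^{2} = 10404$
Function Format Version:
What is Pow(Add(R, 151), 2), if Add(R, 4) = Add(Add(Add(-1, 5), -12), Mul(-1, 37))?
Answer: 10404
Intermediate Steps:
R = -49 (R = Add(-4, Add(Add(Add(-1, 5), -12), Mul(-1, 37))) = Add(-4, Add(Add(4, -12), -37)) = Add(-4, Add(-8, -37)) = Add(-4, -45) = -49)
Pow(Add(R, 151), 2) = Pow(Add(-49, 151), 2) = Pow(102, 2) = 10404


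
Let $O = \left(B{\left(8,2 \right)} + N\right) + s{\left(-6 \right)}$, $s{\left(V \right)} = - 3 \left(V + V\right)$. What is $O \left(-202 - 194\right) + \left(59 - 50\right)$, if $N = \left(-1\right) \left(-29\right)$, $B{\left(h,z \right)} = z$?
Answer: $-26523$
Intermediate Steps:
$N = 29$
$s{\left(V \right)} = - 6 V$ ($s{\left(V \right)} = - 3 \cdot 2 V = - 6 V$)
$O = 67$ ($O = \left(2 + 29\right) - -36 = 31 + 36 = 67$)
$O \left(-202 - 194\right) + \left(59 - 50\right) = 67 \left(-202 - 194\right) + \left(59 - 50\right) = 67 \left(-396\right) + \left(59 - 50\right) = -26532 + 9 = -26523$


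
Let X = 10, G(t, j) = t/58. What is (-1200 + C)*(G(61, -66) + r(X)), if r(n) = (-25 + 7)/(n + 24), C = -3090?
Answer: -1104675/493 ≈ -2240.7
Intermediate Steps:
G(t, j) = t/58 (G(t, j) = t*(1/58) = t/58)
r(n) = -18/(24 + n)
(-1200 + C)*(G(61, -66) + r(X)) = (-1200 - 3090)*((1/58)*61 - 18/(24 + 10)) = -4290*(61/58 - 18/34) = -4290*(61/58 - 18*1/34) = -4290*(61/58 - 9/17) = -4290*515/986 = -1104675/493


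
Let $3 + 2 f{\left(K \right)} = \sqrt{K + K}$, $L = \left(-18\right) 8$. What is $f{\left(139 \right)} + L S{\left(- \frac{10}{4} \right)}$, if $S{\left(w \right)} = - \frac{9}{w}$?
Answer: $- \frac{5199}{10} + \frac{\sqrt{278}}{2} \approx -511.56$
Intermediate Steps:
$L = -144$
$f{\left(K \right)} = - \frac{3}{2} + \frac{\sqrt{2} \sqrt{K}}{2}$ ($f{\left(K \right)} = - \frac{3}{2} + \frac{\sqrt{K + K}}{2} = - \frac{3}{2} + \frac{\sqrt{2 K}}{2} = - \frac{3}{2} + \frac{\sqrt{2} \sqrt{K}}{2}$)
$f{\left(139 \right)} + L S{\left(- \frac{10}{4} \right)} = \left(- \frac{3}{2} + \frac{\sqrt{2} \sqrt{139}}{2}\right) - 144 \left(- \frac{9}{\left(-10\right) \frac{1}{4}}\right) = \left(- \frac{3}{2} + \frac{\sqrt{278}}{2}\right) - 144 \left(- \frac{9}{\left(-10\right) \frac{1}{4}}\right) = \left(- \frac{3}{2} + \frac{\sqrt{278}}{2}\right) - 144 \left(- \frac{9}{- \frac{5}{2}}\right) = \left(- \frac{3}{2} + \frac{\sqrt{278}}{2}\right) - 144 \left(\left(-9\right) \left(- \frac{2}{5}\right)\right) = \left(- \frac{3}{2} + \frac{\sqrt{278}}{2}\right) - \frac{2592}{5} = - \frac{5199}{10} + \frac{\sqrt{278}}{2}$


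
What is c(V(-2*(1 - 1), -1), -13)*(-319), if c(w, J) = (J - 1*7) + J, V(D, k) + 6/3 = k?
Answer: 10527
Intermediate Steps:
V(D, k) = -2 + k
c(w, J) = -7 + 2*J (c(w, J) = (J - 7) + J = (-7 + J) + J = -7 + 2*J)
c(V(-2*(1 - 1), -1), -13)*(-319) = (-7 + 2*(-13))*(-319) = (-7 - 26)*(-319) = -33*(-319) = 10527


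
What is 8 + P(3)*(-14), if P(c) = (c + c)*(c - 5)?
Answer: 176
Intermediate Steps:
P(c) = 2*c*(-5 + c) (P(c) = (2*c)*(-5 + c) = 2*c*(-5 + c))
8 + P(3)*(-14) = 8 + (2*3*(-5 + 3))*(-14) = 8 + (2*3*(-2))*(-14) = 8 - 12*(-14) = 8 + 168 = 176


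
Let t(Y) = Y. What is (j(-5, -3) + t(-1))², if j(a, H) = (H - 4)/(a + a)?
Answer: 9/100 ≈ 0.090000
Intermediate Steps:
j(a, H) = (-4 + H)/(2*a) (j(a, H) = (-4 + H)/((2*a)) = (-4 + H)*(1/(2*a)) = (-4 + H)/(2*a))
(j(-5, -3) + t(-1))² = ((½)*(-4 - 3)/(-5) - 1)² = ((½)*(-⅕)*(-7) - 1)² = (7/10 - 1)² = (-3/10)² = 9/100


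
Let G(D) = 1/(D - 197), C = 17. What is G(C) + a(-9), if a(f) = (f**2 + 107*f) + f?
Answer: -160381/180 ≈ -891.01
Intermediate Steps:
G(D) = 1/(-197 + D)
a(f) = f**2 + 108*f
G(C) + a(-9) = 1/(-197 + 17) - 9*(108 - 9) = 1/(-180) - 9*99 = -1/180 - 891 = -160381/180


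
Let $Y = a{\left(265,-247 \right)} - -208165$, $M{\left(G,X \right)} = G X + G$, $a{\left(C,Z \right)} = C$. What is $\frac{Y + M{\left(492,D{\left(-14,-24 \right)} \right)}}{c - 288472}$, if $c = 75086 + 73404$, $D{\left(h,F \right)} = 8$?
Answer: $- \frac{106429}{69991} \approx -1.5206$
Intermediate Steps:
$M{\left(G,X \right)} = G + G X$
$c = 148490$
$Y = 208430$ ($Y = 265 - -208165 = 265 + 208165 = 208430$)
$\frac{Y + M{\left(492,D{\left(-14,-24 \right)} \right)}}{c - 288472} = \frac{208430 + 492 \left(1 + 8\right)}{148490 - 288472} = \frac{208430 + 492 \cdot 9}{-139982} = \left(208430 + 4428\right) \left(- \frac{1}{139982}\right) = 212858 \left(- \frac{1}{139982}\right) = - \frac{106429}{69991}$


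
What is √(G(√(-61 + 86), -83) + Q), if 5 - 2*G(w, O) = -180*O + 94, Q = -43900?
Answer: I*√205658/2 ≈ 226.75*I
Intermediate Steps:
G(w, O) = -89/2 + 90*O (G(w, O) = 5/2 - (-180*O + 94)/2 = 5/2 - (94 - 180*O)/2 = 5/2 + (-47 + 90*O) = -89/2 + 90*O)
√(G(√(-61 + 86), -83) + Q) = √((-89/2 + 90*(-83)) - 43900) = √((-89/2 - 7470) - 43900) = √(-15029/2 - 43900) = √(-102829/2) = I*√205658/2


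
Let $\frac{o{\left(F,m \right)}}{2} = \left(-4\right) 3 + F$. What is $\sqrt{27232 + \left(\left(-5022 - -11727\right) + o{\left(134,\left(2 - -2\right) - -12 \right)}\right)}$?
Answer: $\sqrt{34181} \approx 184.88$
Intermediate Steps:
$o{\left(F,m \right)} = -24 + 2 F$ ($o{\left(F,m \right)} = 2 \left(\left(-4\right) 3 + F\right) = 2 \left(-12 + F\right) = -24 + 2 F$)
$\sqrt{27232 + \left(\left(-5022 - -11727\right) + o{\left(134,\left(2 - -2\right) - -12 \right)}\right)} = \sqrt{27232 + \left(\left(-5022 - -11727\right) + \left(-24 + 2 \cdot 134\right)\right)} = \sqrt{27232 + \left(\left(-5022 + 11727\right) + \left(-24 + 268\right)\right)} = \sqrt{27232 + \left(6705 + 244\right)} = \sqrt{27232 + 6949} = \sqrt{34181}$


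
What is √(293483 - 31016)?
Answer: 3*√29163 ≈ 512.32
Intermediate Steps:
√(293483 - 31016) = √262467 = 3*√29163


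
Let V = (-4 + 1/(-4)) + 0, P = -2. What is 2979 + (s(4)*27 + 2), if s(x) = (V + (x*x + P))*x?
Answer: 4034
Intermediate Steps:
V = -17/4 (V = (-4 - ¼) + 0 = -17/4 + 0 = -17/4 ≈ -4.2500)
s(x) = x*(-25/4 + x²) (s(x) = (-17/4 + (x*x - 2))*x = (-17/4 + (x² - 2))*x = (-17/4 + (-2 + x²))*x = (-25/4 + x²)*x = x*(-25/4 + x²))
2979 + (s(4)*27 + 2) = 2979 + ((4*(-25/4 + 4²))*27 + 2) = 2979 + ((4*(-25/4 + 16))*27 + 2) = 2979 + ((4*(39/4))*27 + 2) = 2979 + (39*27 + 2) = 2979 + (1053 + 2) = 2979 + 1055 = 4034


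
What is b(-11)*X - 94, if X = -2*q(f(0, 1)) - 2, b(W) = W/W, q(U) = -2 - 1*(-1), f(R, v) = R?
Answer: -94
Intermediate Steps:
q(U) = -1 (q(U) = -2 + 1 = -1)
b(W) = 1
X = 0 (X = -2*(-1) - 2 = 2 - 2 = 0)
b(-11)*X - 94 = 1*0 - 94 = 0 - 94 = -94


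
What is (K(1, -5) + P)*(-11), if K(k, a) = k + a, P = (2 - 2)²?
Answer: 44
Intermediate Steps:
P = 0 (P = 0² = 0)
K(k, a) = a + k
(K(1, -5) + P)*(-11) = ((-5 + 1) + 0)*(-11) = (-4 + 0)*(-11) = -4*(-11) = 44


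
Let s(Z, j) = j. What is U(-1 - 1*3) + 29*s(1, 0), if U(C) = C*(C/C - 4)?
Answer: 12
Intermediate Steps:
U(C) = -3*C (U(C) = C*(1 - 4) = C*(-3) = -3*C)
U(-1 - 1*3) + 29*s(1, 0) = -3*(-1 - 1*3) + 29*0 = -3*(-1 - 3) + 0 = -3*(-4) + 0 = 12 + 0 = 12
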